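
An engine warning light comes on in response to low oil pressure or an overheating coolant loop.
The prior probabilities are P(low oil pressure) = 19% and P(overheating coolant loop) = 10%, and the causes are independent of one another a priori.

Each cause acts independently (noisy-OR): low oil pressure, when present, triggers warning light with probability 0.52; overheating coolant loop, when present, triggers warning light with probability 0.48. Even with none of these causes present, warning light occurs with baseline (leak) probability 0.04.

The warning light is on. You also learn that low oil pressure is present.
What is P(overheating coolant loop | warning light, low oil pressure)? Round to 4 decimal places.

Under noisy-OR, P(warning light | causes) = 1 − (1−0.04)·∏(1−qᵢ) over the active causes.
P(warning light | low oil pressure) = 0.5392*0.9 + 0.760384*0.1 = 0.485280 + 0.076038 = 0.561318
Restricting to configurations with overheating coolant loop present: 0.760384*0.1 = 0.076038.
P(overheating coolant loop | warning light, low oil pressure) = 0.076038 / 0.561318 ≈ 0.1355

P(overheating coolant loop | warning light, low oil pressure) ≈ 0.1355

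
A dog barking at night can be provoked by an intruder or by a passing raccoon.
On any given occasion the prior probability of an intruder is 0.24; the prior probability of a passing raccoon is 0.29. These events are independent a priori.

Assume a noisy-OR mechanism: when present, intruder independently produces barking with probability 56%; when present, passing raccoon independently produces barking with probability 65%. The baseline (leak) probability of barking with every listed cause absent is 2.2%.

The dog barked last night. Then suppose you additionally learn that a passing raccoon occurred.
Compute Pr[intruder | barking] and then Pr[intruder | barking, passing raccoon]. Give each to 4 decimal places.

Under noisy-OR, P(barking | causes) = 1 − (1−0.022)·∏(1−qᵢ) over the active causes.
By total probability over the 4 (intruder, passing raccoon) configurations:
  P(barking) = 0.022·0.76·0.71 + 0.6577·0.76·0.29 + 0.56968·0.24·0.71 + 0.849388·0.24·0.29
        = 0.011871 + 0.144957 + 0.097073 + 0.059117 = 0.313018
The terms with intruder present sum to 0.156190, so
  P(intruder | barking) = 0.156190 / 0.313018 ≈ 0.4990

Now also conditioning on passing raccoon=true:
By total probability over both values of intruder:
  P(barking | passing raccoon) = 0.6577*0.76 + 0.849388*0.24
        = 0.499852 + 0.203853 = 0.703705
The terms with intruder present sum to 0.203853, so
  P(intruder | barking, passing raccoon) = 0.203853 / 0.703705 ≈ 0.2897
The drop from 0.4990 to 0.2897 is the explaining-away (discounting) effect.

Pr[intruder | barking] ≈ 0.4990; Pr[intruder | barking, passing raccoon] ≈ 0.2897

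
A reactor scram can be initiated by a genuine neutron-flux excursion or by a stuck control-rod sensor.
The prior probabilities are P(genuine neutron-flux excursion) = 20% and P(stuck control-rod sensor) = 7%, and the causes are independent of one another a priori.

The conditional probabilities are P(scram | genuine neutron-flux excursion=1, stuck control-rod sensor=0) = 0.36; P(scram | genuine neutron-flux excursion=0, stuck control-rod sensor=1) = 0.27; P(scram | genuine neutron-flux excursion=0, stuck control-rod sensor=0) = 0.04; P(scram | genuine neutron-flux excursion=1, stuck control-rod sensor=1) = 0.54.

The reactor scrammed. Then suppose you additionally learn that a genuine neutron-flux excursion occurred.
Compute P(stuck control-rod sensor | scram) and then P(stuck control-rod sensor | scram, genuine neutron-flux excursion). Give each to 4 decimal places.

Weight on stuck control-rod sensor=true, given the evidence: 0.015120 + 0.007560 = 0.022680
Denominator P(scram): 0.04×0.8×0.93 + 0.27×0.8×0.07 + 0.36×0.2×0.93 + 0.54×0.2×0.07 = 0.119400
Posterior = 0.022680 / 0.119400 ≈ 0.1899

Now condition on the additional information:
Enumerate both values of stuck control-rod sensor and weight by the priors:
  P(scram | genuine neutron-flux excursion) = 0.36×0.93 + 0.54×0.07
        = 0.334800 + 0.037800 = 0.372600
The terms with stuck control-rod sensor present sum to 0.037800, so
  P(stuck control-rod sensor | scram, genuine neutron-flux excursion) = 0.037800 / 0.372600 ≈ 0.1014
The drop from 0.1899 to 0.1014 is the explaining-away (discounting) effect.

P(stuck control-rod sensor | scram) ≈ 0.1899; P(stuck control-rod sensor | scram, genuine neutron-flux excursion) ≈ 0.1014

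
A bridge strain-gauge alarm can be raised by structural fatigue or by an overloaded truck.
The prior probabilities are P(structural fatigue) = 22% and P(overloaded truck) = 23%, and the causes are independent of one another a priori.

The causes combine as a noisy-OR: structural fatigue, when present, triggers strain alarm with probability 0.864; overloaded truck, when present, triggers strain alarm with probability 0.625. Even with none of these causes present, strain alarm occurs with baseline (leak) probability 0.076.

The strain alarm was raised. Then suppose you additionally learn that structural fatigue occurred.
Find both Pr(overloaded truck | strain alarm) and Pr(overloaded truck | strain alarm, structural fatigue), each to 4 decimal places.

Under noisy-OR, P(strain alarm | causes) = 1 − (1−0.076)·∏(1−qᵢ) over the active causes.
Enumerate the 4 (structural fatigue, overloaded truck) configurations and weight by the priors:
  P(strain alarm) = 0.076·0.78·0.77 + 0.6535·0.78·0.23 + 0.874336·0.22·0.77 + 0.952876·0.22·0.23
        = 0.045646 + 0.117238 + 0.148113 + 0.048216 = 0.359213
Configurations with overloaded truck contribute 0.165454, so
  P(overloaded truck | strain alarm) = 0.165454 / 0.359213 ≈ 0.4606

With the extra evidence:
Weight on overloaded truck=true, given the evidence: 0.952876·0.23 = 0.219161
Normalizer over all consistent configurations: 0.874336·0.77 + 0.952876·0.23 = 0.892400
Posterior = 0.219161 / 0.892400 ≈ 0.2456

Pr(overloaded truck | strain alarm) ≈ 0.4606; Pr(overloaded truck | strain alarm, structural fatigue) ≈ 0.2456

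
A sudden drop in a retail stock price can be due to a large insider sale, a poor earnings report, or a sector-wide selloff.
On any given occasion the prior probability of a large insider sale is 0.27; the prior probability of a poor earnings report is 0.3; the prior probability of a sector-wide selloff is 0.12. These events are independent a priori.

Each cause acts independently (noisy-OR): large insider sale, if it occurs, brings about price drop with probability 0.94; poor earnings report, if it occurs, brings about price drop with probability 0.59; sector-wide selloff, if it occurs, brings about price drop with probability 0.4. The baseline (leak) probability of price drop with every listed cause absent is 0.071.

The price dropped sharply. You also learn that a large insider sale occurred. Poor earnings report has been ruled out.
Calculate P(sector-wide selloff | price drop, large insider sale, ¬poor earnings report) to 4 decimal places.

Under noisy-OR, P(price drop | causes) = 1 − (1−0.071)·∏(1−qᵢ) over the active causes.
Weight on sector-wide selloff=true, given the evidence: 0.966556*0.12 = 0.115987
Denominator P(price drop | large insider sale, ¬poor earnings report): 0.94426*0.88 + 0.966556*0.12 = 0.946936
P(sector-wide selloff | price drop, large insider sale, ¬poor earnings report) = 0.115987/0.946936 ≈ 0.1225

P(sector-wide selloff | price drop, large insider sale, ¬poor earnings report) ≈ 0.1225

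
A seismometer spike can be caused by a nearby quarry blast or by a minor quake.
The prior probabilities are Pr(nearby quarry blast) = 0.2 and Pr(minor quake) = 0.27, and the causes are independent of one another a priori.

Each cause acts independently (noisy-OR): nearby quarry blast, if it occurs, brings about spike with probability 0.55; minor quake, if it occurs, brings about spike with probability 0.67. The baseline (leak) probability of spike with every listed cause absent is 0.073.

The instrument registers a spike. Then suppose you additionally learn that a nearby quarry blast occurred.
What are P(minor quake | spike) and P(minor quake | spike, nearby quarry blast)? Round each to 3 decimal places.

Under noisy-OR, P(spike | causes) = 1 − (1−0.073)·∏(1−qᵢ) over the active causes.
Weight on minor quake=true, given the evidence: 0.149923 + 0.046566 = 0.196489
Denominator P(spike): 0.073*0.8*0.73 + 0.69409*0.8*0.27 + 0.58285*0.2*0.73 + 0.862341*0.2*0.27 = 0.324217
Posterior = 0.196489 / 0.324217 ≈ 0.606

Now also conditioning on nearby quarry blast=true:
P(spike | nearby quarry blast) = 0.58285·0.73 + 0.862341·0.27 = 0.425480 + 0.232832 = 0.658312
The minor quake-present share is 0.862341·0.27 = 0.232832.
So P(minor quake | spike, nearby quarry blast) = 0.232832/0.658312 ≈ 0.354.
The drop from 0.606 to 0.354 is the explaining-away (discounting) effect.

P(minor quake | spike) ≈ 0.606; P(minor quake | spike, nearby quarry blast) ≈ 0.354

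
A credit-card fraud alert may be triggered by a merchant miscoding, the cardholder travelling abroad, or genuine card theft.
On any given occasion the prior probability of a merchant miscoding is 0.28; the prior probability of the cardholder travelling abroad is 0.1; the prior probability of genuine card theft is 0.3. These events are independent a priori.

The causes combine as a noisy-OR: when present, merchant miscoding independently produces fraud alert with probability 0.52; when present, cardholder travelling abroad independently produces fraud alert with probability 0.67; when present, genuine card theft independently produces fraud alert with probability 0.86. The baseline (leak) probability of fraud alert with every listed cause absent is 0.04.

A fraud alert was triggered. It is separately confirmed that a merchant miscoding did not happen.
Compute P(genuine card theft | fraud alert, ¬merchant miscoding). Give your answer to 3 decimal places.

P(genuine card theft | fraud alert, ¬merchant miscoding) ≈ 0.782

Under noisy-OR, P(fraud alert | causes) = 1 − (1−0.04)·∏(1−qᵢ) over the active causes.
By total probability over the 4 (cardholder travelling abroad, genuine card theft) configurations:
  P(fraud alert | ¬merchant miscoding) = 0.04·0.9·0.7 + 0.8656·0.9·0.3 + 0.6832·0.1·0.7 + 0.955648·0.1·0.3
        = 0.025200 + 0.233712 + 0.047824 + 0.028669 = 0.335405
The terms with genuine card theft present sum to 0.262381, so
  P(genuine card theft | fraud alert, ¬merchant miscoding) = 0.262381 / 0.335405 ≈ 0.782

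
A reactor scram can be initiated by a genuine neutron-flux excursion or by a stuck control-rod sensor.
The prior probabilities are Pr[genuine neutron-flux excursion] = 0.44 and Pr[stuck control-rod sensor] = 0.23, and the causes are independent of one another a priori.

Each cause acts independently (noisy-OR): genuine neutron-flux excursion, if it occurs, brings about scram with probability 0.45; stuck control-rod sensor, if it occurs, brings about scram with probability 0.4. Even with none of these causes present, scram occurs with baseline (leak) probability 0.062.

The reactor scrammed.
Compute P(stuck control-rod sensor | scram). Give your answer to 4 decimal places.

Under noisy-OR, P(scram | causes) = 1 − (1−0.062)·∏(1−qᵢ) over the active causes.
P(scram) = 0.062×0.56×0.77 + 0.4372×0.56×0.23 + 0.4841×0.44×0.77 + 0.69046×0.44×0.23 = 0.026734 + 0.056311 + 0.164013 + 0.069875 = 0.316933
The stuck control-rod sensor-present share is 0.056311 + 0.069875 = 0.126186.
Hence the posterior is 0.126186/0.316933 ≈ 0.3981.

P(stuck control-rod sensor | scram) ≈ 0.3981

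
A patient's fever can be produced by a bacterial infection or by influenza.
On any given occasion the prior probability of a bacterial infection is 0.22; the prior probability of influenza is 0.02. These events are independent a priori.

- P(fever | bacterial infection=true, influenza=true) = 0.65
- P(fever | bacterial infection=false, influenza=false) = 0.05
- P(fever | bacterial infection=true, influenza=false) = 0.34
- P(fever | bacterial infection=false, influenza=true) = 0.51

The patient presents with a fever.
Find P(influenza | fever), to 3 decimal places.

Sum P(fever|·) weighted by the priors over the 4 (bacterial infection, influenza) configurations:
  P(fever) = 0.05×0.78×0.98 + 0.51×0.78×0.02 + 0.34×0.22×0.98 + 0.65×0.22×0.02
        = 0.038220 + 0.007956 + 0.073304 + 0.002860 = 0.122340
The terms with influenza present sum to 0.010816, so
  P(influenza | fever) = 0.010816 / 0.122340 ≈ 0.088

P(influenza | fever) ≈ 0.088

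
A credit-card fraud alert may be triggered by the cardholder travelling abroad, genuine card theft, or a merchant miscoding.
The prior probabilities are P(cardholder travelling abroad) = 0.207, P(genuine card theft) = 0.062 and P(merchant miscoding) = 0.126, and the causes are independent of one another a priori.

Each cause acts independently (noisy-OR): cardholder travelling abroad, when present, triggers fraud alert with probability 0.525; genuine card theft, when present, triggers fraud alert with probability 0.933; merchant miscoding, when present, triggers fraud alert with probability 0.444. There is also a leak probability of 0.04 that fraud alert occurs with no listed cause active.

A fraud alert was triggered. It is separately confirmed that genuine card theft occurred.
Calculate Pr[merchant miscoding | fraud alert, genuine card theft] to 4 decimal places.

Pr[merchant miscoding | fraud alert, genuine card theft] ≈ 0.1290

Under noisy-OR, P(fraud alert | causes) = 1 − (1−0.04)·∏(1−qᵢ) over the active causes.
Numerator (weight on configurations with merchant miscoding): 0.096345 + 0.025639 = 0.121984
Denominator P(fraud alert | genuine card theft): 0.93568*0.793*0.874 + 0.964238*0.793*0.126 + 0.969448*0.207*0.874 + 0.983013*0.207*0.126 = 0.945878
Posterior = 0.121984 / 0.945878 ≈ 0.1290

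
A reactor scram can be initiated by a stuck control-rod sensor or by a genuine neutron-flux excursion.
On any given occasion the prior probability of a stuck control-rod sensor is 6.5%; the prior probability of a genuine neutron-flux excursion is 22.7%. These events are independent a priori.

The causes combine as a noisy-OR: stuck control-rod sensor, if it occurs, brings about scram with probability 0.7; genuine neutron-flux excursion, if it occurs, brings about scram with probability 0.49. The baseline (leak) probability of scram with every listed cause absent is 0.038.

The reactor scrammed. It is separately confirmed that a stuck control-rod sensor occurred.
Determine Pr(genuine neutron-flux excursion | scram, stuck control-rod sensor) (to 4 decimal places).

Pr(genuine neutron-flux excursion | scram, stuck control-rod sensor) ≈ 0.2604

Under noisy-OR, P(scram | causes) = 1 − (1−0.038)·∏(1−qᵢ) over the active causes.
P(scram | stuck control-rod sensor) = 0.7114*0.773 + 0.852814*0.227 = 0.549912 + 0.193589 = 0.743501
Restricting to configurations with genuine neutron-flux excursion present: 0.852814*0.227 = 0.193589.
P(genuine neutron-flux excursion | scram, stuck control-rod sensor) = 0.193589 / 0.743501 ≈ 0.2604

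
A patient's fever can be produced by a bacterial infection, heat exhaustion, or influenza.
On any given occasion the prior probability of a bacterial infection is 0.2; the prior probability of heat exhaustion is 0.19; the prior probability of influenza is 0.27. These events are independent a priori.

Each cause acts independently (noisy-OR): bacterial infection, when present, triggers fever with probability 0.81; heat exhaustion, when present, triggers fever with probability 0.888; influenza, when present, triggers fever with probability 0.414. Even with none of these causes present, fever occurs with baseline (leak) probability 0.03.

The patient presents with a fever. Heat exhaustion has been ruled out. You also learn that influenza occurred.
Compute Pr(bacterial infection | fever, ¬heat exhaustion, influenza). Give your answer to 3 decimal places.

Pr(bacterial infection | fever, ¬heat exhaustion, influenza) ≈ 0.341

Under noisy-OR, P(fever | causes) = 1 − (1−0.03)·∏(1−qᵢ) over the active causes.
Sum P(fever|·) weighted by the priors over both values of bacterial infection:
  P(fever | ¬heat exhaustion, influenza) = 0.43158×0.8 + 0.892×0.2
        = 0.345264 + 0.178400 = 0.523664
Configurations with bacterial infection contribute 0.178400, so
  P(bacterial infection | fever, ¬heat exhaustion, influenza) = 0.178400 / 0.523664 ≈ 0.341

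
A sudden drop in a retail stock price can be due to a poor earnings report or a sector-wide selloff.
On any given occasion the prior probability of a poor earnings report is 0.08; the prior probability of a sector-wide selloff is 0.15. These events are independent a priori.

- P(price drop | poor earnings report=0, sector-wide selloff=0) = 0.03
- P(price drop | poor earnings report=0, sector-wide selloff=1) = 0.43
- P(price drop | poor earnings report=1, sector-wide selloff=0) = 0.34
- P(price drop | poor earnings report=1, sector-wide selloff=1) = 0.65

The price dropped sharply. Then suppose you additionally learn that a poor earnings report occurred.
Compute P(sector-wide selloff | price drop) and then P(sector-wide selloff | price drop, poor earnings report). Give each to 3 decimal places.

Sum P(price drop|·) weighted by the priors over the 4 (poor earnings report, sector-wide selloff) configurations:
  P(price drop) = 0.03×0.92×0.85 + 0.43×0.92×0.15 + 0.34×0.08×0.85 + 0.65×0.08×0.15
        = 0.023460 + 0.059340 + 0.023120 + 0.007800 = 0.113720
Configurations with sector-wide selloff contribute 0.067140, so
  P(sector-wide selloff | price drop) = 0.067140 / 0.113720 ≈ 0.590

Now also conditioning on poor earnings report=true:
P(price drop | poor earnings report) = 0.34×0.85 + 0.65×0.15 = 0.289000 + 0.097500 = 0.386500
The sector-wide selloff-present share is 0.65×0.15 = 0.097500.
P(sector-wide selloff | price drop, poor earnings report) = 0.097500 / 0.386500 ≈ 0.252

P(sector-wide selloff | price drop) ≈ 0.590; P(sector-wide selloff | price drop, poor earnings report) ≈ 0.252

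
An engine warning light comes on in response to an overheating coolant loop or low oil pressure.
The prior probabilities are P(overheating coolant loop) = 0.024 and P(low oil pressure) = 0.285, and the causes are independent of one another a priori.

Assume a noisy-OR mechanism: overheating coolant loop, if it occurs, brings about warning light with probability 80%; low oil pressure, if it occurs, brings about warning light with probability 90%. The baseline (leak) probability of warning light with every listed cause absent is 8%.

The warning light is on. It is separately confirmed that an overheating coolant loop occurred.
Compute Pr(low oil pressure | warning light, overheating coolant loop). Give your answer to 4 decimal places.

Pr(low oil pressure | warning light, overheating coolant loop) ≈ 0.3241

Under noisy-OR, P(warning light | causes) = 1 − (1−0.08)·∏(1−qᵢ) over the active causes.
P(warning light | overheating coolant loop) = 0.816*0.715 + 0.9816*0.285 = 0.583440 + 0.279756 = 0.863196
Of this, 0.279756 comes from 0.9816*0.285 (the low oil pressure=true cases).
P(low oil pressure | warning light, overheating coolant loop) = 0.279756 / 0.863196 ≈ 0.3241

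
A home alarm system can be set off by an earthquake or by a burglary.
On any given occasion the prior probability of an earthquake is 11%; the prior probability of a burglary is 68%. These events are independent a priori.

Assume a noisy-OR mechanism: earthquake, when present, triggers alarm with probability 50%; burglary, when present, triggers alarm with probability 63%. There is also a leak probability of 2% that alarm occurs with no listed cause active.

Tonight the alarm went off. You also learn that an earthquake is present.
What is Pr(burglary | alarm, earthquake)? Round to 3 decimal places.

Under noisy-OR, P(alarm | causes) = 1 − (1−0.02)·∏(1−qᵢ) over the active causes.
Sum P(alarm|·) weighted by the priors over both values of burglary:
  P(alarm | earthquake) = 0.51*0.32 + 0.8187*0.68
        = 0.163200 + 0.556716 = 0.719916
The terms with burglary present sum to 0.556716, so
  P(burglary | alarm, earthquake) = 0.556716 / 0.719916 ≈ 0.773

Pr(burglary | alarm, earthquake) ≈ 0.773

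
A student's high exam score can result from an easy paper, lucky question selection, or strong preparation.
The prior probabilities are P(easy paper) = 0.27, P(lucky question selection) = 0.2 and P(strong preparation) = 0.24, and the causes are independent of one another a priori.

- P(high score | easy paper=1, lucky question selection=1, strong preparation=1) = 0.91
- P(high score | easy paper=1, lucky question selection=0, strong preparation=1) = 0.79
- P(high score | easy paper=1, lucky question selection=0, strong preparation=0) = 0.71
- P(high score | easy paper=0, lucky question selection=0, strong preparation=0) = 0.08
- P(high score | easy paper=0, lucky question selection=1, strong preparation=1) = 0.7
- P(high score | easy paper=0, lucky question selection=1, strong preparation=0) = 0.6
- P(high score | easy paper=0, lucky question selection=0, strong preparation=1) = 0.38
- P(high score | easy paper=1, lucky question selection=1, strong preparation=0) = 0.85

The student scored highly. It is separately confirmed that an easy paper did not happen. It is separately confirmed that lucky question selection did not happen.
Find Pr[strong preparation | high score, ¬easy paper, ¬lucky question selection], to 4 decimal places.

Sum P(high score|·) weighted by the priors over both values of strong preparation:
  P(high score | ¬easy paper, ¬lucky question selection) = 0.08*0.76 + 0.38*0.24
        = 0.060800 + 0.091200 = 0.152000
The terms with strong preparation present sum to 0.091200, so
  P(strong preparation | high score, ¬easy paper, ¬lucky question selection) = 0.091200 / 0.152000 ≈ 0.6000

Pr[strong preparation | high score, ¬easy paper, ¬lucky question selection] ≈ 0.6000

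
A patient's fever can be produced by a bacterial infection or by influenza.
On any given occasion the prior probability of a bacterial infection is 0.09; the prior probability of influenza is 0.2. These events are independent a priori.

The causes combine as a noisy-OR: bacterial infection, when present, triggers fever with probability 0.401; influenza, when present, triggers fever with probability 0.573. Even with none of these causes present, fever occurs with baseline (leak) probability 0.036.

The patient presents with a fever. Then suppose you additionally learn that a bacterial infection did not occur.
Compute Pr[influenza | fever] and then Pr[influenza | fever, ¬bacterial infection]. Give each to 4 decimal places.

Pr[influenza | fever] ≈ 0.6805; Pr[influenza | fever, ¬bacterial infection] ≈ 0.8034

Under noisy-OR, P(fever | causes) = 1 − (1−0.036)·∏(1−qᵢ) over the active causes.
P(fever) = 0.036×0.91×0.8 + 0.588372×0.91×0.2 + 0.422564×0.09×0.8 + 0.753435×0.09×0.2 = 0.026208 + 0.107084 + 0.030425 + 0.013562 = 0.177279
Of this, 0.120646 comes from 0.107084 + 0.013562 (the influenza=true cases).
Hence the posterior is 0.120646/0.177279 ≈ 0.6805.

With the extra evidence:
Weight on influenza=true, given the evidence: 0.588372*0.2 = 0.117674
The normalizing constant is 0.036*0.8 + 0.588372*0.2 = 0.146474
P(influenza | fever, ¬bacterial infection) = 0.117674/0.146474 ≈ 0.8034
Ruling out bacterial infection raises the posterior on influenza — the flip side of explaining away.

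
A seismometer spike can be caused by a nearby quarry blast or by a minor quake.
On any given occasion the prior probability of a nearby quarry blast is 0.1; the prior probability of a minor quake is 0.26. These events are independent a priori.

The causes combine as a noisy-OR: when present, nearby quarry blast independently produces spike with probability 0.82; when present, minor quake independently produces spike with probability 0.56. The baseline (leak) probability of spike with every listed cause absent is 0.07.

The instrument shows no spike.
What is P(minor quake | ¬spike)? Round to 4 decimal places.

Under noisy-OR, P(spike | causes) = 1 − (1−0.07)·∏(1−qᵢ) over the active causes.
Numerator (weight on configurations with minor quake): 0.095753 + 0.001915 = 0.097668
Normalizer over all consistent configurations: 0.93×0.9×0.74 + 0.4092×0.9×0.26 + 0.1674×0.1×0.74 + 0.073656×0.1×0.26 = 0.729436
Posterior = 0.097668 / 0.729436 ≈ 0.1339

P(minor quake | ¬spike) ≈ 0.1339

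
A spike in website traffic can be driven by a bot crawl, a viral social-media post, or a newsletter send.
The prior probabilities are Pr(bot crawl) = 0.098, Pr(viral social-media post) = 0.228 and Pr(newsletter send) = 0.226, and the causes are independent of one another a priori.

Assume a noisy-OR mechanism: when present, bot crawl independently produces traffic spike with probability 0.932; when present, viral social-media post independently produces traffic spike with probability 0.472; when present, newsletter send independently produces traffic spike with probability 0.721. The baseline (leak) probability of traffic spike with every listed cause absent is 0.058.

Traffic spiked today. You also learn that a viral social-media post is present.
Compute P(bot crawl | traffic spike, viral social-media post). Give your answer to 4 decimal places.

P(bot crawl | traffic spike, viral social-media post) ≈ 0.1532

Under noisy-OR, P(traffic spike | causes) = 1 − (1−0.058)·∏(1−qᵢ) over the active causes.
Sum P(traffic spike|·) weighted by the priors over the 4 (bot crawl, newsletter send) configurations:
  P(traffic spike | viral social-media post) = 0.502624·0.902·0.774 + 0.861232·0.902·0.226 + 0.966178·0.098·0.774 + 0.990564·0.098·0.226
        = 0.350906 + 0.175564 + 0.073287 + 0.021939 = 0.621696
The terms with bot crawl present sum to 0.095226, so
  P(bot crawl | traffic spike, viral social-media post) = 0.095226 / 0.621696 ≈ 0.1532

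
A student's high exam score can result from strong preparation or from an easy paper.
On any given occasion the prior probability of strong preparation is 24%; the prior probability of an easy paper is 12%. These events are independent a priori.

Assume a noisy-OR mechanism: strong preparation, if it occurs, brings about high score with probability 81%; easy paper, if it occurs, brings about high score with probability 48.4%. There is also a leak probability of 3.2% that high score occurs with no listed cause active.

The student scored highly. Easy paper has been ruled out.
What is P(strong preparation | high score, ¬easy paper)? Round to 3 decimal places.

Under noisy-OR, P(high score | causes) = 1 − (1−0.032)·∏(1−qᵢ) over the active causes.
Weight on strong preparation=true, given the evidence: 0.81608×0.24 = 0.195859
The normalizing constant is 0.032×0.76 + 0.81608×0.24 = 0.220179
Posterior = 0.195859 / 0.220179 ≈ 0.890

P(strong preparation | high score, ¬easy paper) ≈ 0.890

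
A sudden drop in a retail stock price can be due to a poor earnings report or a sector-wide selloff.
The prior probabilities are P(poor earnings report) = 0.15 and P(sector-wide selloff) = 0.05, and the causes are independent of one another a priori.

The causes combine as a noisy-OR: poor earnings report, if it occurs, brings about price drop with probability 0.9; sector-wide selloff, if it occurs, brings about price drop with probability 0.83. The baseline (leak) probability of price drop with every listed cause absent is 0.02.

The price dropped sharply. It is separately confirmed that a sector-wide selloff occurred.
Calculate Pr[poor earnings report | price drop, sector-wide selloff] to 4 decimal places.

Pr[poor earnings report | price drop, sector-wide selloff] ≈ 0.1723

Under noisy-OR, P(price drop | causes) = 1 − (1−0.02)·∏(1−qᵢ) over the active causes.
Enumerate both values of poor earnings report and weight by the priors:
  P(price drop | sector-wide selloff) = 0.8334*0.85 + 0.98334*0.15
        = 0.708390 + 0.147501 = 0.855891
The terms with poor earnings report present sum to 0.147501, so
  P(poor earnings report | price drop, sector-wide selloff) = 0.147501 / 0.855891 ≈ 0.1723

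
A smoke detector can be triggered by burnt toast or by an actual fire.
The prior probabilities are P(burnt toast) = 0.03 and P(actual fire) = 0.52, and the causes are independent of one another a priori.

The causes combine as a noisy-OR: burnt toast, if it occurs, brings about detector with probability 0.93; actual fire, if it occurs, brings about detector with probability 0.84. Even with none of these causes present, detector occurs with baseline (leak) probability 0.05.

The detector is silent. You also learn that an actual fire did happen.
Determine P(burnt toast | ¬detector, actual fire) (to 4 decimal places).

Under noisy-OR, P(detector | causes) = 1 − (1−0.05)·∏(1−qᵢ) over the active causes.
Numerator (weight on configurations with burnt toast): 0.01064×0.03 = 0.000319
Denominator P(¬detector | actual fire): 0.152×0.97 + 0.01064×0.03 = 0.147759
P(burnt toast | ¬detector, actual fire) = 0.000319/0.147759 ≈ 0.0022

P(burnt toast | ¬detector, actual fire) ≈ 0.0022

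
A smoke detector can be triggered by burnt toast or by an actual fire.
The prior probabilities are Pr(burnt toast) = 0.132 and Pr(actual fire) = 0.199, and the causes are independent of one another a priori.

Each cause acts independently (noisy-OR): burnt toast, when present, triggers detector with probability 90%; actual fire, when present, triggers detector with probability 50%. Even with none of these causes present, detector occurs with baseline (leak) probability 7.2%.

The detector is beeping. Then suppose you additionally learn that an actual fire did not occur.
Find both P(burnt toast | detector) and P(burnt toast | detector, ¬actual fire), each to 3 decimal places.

P(burnt toast | detector) ≈ 0.459; P(burnt toast | detector, ¬actual fire) ≈ 0.657

Under noisy-OR, P(detector | causes) = 1 − (1−0.072)·∏(1−qᵢ) over the active causes.
Numerator (weight on configurations with burnt toast): 0.095920 + 0.025049 = 0.120969
Denominator P(detector): 0.072×0.868×0.801 + 0.536×0.868×0.199 + 0.9072×0.132×0.801 + 0.9536×0.132×0.199 = 0.263612
P(burnt toast | detector) = 0.120969/0.263612 ≈ 0.459

Now condition on the additional information:
Enumerate both values of burnt toast and weight by the priors:
  P(detector | ¬actual fire) = 0.072×0.868 + 0.9072×0.132
        = 0.062496 + 0.119750 = 0.182246
Keeping only the burnt toast-present terms gives 0.119750, so
  P(burnt toast | detector, ¬actual fire) = 0.119750 / 0.182246 ≈ 0.657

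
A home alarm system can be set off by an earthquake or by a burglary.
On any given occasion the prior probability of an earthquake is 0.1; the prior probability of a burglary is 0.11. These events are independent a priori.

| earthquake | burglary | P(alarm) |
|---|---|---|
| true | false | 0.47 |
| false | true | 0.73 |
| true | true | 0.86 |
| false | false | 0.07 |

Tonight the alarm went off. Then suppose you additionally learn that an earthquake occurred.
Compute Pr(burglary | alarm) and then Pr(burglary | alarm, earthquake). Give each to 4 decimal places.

Weight on burglary=true, given the evidence: 0.072270 + 0.009460 = 0.081730
Denominator P(alarm): 0.07*0.9*0.89 + 0.73*0.9*0.11 + 0.47*0.1*0.89 + 0.86*0.1*0.11 = 0.179630
Posterior = 0.081730 / 0.179630 ≈ 0.4550

Now condition on the additional information:
Sum P(alarm|·) weighted by the priors over both values of burglary:
  P(alarm | earthquake) = 0.47×0.89 + 0.86×0.11
        = 0.418300 + 0.094600 = 0.512900
Keeping only the burglary-present terms gives 0.094600, so
  P(burglary | alarm, earthquake) = 0.094600 / 0.512900 ≈ 0.1844

Pr(burglary | alarm) ≈ 0.4550; Pr(burglary | alarm, earthquake) ≈ 0.1844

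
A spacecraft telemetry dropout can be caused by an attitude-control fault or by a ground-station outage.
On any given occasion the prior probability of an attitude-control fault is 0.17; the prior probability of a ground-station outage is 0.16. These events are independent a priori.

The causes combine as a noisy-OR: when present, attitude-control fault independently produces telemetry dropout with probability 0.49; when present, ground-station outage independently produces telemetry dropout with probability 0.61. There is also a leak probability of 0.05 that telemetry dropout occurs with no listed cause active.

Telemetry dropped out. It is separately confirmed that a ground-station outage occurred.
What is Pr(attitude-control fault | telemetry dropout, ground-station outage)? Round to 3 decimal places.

Pr(attitude-control fault | telemetry dropout, ground-station outage) ≈ 0.209

Under noisy-OR, P(telemetry dropout | causes) = 1 − (1−0.05)·∏(1−qᵢ) over the active causes.
Enumerate both values of attitude-control fault and weight by the priors:
  P(telemetry dropout | ground-station outage) = 0.6295*0.83 + 0.811045*0.17
        = 0.522485 + 0.137878 = 0.660363
Keeping only the attitude-control fault-present terms gives 0.137878, so
  P(attitude-control fault | telemetry dropout, ground-station outage) = 0.137878 / 0.660363 ≈ 0.209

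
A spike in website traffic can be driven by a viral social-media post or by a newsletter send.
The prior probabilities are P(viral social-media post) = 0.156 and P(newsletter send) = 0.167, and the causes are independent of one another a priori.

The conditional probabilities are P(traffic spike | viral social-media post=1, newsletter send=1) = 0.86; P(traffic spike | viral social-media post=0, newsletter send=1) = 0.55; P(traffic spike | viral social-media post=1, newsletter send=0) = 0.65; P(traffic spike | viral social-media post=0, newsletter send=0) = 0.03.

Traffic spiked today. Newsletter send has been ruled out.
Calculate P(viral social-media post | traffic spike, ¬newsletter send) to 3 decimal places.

Numerator (weight on configurations with viral social-media post): 0.65×0.156 = 0.101400
The normalizing constant is 0.03×0.844 + 0.65×0.156 = 0.126720
Posterior = 0.101400 / 0.126720 ≈ 0.800

P(viral social-media post | traffic spike, ¬newsletter send) ≈ 0.800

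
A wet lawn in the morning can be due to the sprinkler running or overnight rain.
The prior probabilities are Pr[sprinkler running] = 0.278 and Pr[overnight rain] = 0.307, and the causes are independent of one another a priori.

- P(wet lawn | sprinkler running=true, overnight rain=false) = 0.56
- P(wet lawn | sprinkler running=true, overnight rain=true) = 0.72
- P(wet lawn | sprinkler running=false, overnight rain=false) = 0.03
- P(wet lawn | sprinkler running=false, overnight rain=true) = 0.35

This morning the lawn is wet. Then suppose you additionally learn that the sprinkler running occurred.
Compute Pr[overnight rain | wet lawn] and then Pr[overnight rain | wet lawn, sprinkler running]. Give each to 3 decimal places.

Pr[overnight rain | wet lawn] ≈ 0.531; Pr[overnight rain | wet lawn, sprinkler running] ≈ 0.363

By total probability over the 4 (sprinkler running, overnight rain) configurations:
  P(wet lawn) = 0.03·0.722·0.693 + 0.35·0.722·0.307 + 0.56·0.278·0.693 + 0.72·0.278·0.307
        = 0.015010 + 0.077579 + 0.107886 + 0.061449 = 0.261924
The terms with overnight rain present sum to 0.139028, so
  P(overnight rain | wet lawn) = 0.139028 / 0.261924 ≈ 0.531

With the extra evidence:
Enumerate both values of overnight rain and weight by the priors:
  P(wet lawn | sprinkler running) = 0.56·0.693 + 0.72·0.307
        = 0.388080 + 0.221040 = 0.609120
Keeping only the overnight rain-present terms gives 0.221040, so
  P(overnight rain | wet lawn, sprinkler running) = 0.221040 / 0.609120 ≈ 0.363
Conditioning on sprinkler running lowers the posterior on overnight rain: the classic explaining-away effect in a common-effect structure.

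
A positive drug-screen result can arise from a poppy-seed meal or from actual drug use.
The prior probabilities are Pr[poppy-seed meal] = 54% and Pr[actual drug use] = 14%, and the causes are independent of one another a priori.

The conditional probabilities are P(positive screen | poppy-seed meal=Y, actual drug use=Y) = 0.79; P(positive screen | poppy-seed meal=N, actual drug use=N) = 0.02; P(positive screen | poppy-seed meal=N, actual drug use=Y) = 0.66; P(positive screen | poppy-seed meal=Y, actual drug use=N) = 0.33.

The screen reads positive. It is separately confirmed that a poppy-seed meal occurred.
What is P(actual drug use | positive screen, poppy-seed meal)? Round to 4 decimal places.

Numerator (weight on configurations with actual drug use): 0.79*0.14 = 0.110600
Denominator P(positive screen | poppy-seed meal): 0.33*0.86 + 0.79*0.14 = 0.394400
P(actual drug use | positive screen, poppy-seed meal) = 0.110600/0.394400 ≈ 0.2804

P(actual drug use | positive screen, poppy-seed meal) ≈ 0.2804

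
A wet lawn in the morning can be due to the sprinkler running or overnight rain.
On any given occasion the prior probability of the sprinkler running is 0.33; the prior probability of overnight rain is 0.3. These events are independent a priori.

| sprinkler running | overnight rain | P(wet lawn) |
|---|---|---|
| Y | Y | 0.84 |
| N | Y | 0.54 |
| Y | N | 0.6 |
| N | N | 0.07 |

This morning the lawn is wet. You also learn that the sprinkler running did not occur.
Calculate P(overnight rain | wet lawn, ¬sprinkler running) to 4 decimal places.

P(overnight rain | wet lawn, ¬sprinkler running) ≈ 0.7678

P(wet lawn | ¬sprinkler running) = 0.07·0.7 + 0.54·0.3 = 0.049000 + 0.162000 = 0.211000
The overnight rain-present share is 0.54·0.3 = 0.162000.
Hence the posterior is 0.162000/0.211000 ≈ 0.7678.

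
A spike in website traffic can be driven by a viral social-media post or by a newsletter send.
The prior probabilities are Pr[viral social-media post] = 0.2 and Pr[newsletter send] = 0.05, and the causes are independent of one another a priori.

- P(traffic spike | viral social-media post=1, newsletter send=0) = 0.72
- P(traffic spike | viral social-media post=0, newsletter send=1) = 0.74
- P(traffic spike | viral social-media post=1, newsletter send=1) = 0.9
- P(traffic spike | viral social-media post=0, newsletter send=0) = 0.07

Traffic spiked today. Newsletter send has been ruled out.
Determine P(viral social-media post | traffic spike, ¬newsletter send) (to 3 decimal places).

P(viral social-media post | traffic spike, ¬newsletter send) ≈ 0.720

Numerator (weight on configurations with viral social-media post): 0.72*0.2 = 0.144000
Normalizer over all consistent configurations: 0.07*0.8 + 0.72*0.2 = 0.200000
P(viral social-media post | traffic spike, ¬newsletter send) = 0.144000/0.200000 ≈ 0.720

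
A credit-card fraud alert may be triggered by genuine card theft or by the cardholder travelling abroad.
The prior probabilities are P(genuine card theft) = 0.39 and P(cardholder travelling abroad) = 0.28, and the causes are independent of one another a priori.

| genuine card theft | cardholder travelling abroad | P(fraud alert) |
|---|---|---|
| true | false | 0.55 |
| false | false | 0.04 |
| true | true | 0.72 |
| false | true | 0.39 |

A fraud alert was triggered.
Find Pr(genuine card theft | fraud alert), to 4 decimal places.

Pr(genuine card theft | fraud alert) ≈ 0.7347

P(fraud alert) = 0.04*0.61*0.72 + 0.39*0.61*0.28 + 0.55*0.39*0.72 + 0.72*0.39*0.28 = 0.017568 + 0.066612 + 0.154440 + 0.078624 = 0.317244
Of this, 0.233064 comes from 0.154440 + 0.078624 (the genuine card theft=true cases).
Hence the posterior is 0.233064/0.317244 ≈ 0.7347.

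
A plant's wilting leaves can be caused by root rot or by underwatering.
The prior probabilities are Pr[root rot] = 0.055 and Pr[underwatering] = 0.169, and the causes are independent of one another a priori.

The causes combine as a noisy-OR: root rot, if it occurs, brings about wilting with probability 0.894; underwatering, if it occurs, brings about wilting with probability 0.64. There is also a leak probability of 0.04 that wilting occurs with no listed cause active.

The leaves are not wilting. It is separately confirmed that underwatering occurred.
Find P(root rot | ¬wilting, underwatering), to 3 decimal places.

P(root rot | ¬wilting, underwatering) ≈ 0.006

Under noisy-OR, P(wilting | causes) = 1 − (1−0.04)·∏(1−qᵢ) over the active causes.
Numerator (weight on configurations with root rot): 0.036634×0.055 = 0.002015
Denominator P(¬wilting | underwatering): 0.3456×0.945 + 0.036634×0.055 = 0.328607
P(root rot | ¬wilting, underwatering) = 0.002015/0.328607 ≈ 0.006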